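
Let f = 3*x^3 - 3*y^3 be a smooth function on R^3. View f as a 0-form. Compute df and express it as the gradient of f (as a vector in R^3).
df = (9*x^2) dx + (-9*y^2) dy + (0) dz; grad f = (9*x^2, -9*y^2, 0)

For a 0-form f, d f = (∂f/∂x) dx + (∂f/∂y) dy + (∂f/∂z) dz. The components of the vector representation are exactly the entries of grad f in Cartesian coordinates:
  ∂f/∂x = 9*x^2
  ∂f/∂y = -9*y^2
  ∂f/∂z = 0.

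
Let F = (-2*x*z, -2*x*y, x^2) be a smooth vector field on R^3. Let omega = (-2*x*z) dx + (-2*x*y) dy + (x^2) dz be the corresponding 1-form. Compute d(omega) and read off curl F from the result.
d(omega) = (0) dy ∧ dz + (-4*x) dz ∧ dx + (-2*y) dx ∧ dy; curl F = (0, -4*x, -2*y)

d omega = sum_{i<j} (∂f_j/∂x_i - ∂f_i/∂x_j) dx_i ∧ dx_j. Under the identification (dy ∧ dz, dz ∧ dx, dx ∧ dy) ↔ (e_x, e_y, e_z), the coefficients are exactly the components of curl F. Compute:
  ∂R/∂y - ∂Q/∂z = (0) - (0) = 0
  ∂P/∂z - ∂R/∂x = (-2*x) - (2*x) = -4*x
  ∂Q/∂x - ∂P/∂y = (-2*y) - (0) = -2*y.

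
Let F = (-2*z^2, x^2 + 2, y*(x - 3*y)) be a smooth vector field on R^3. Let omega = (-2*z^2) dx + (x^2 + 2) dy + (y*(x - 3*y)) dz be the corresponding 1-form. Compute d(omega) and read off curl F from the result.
d(omega) = (x - 6*y) dy ∧ dz + (-y - 4*z) dz ∧ dx + (2*x) dx ∧ dy; curl F = (x - 6*y, -y - 4*z, 2*x)

d omega = sum_{i<j} (∂f_j/∂x_i - ∂f_i/∂x_j) dx_i ∧ dx_j. Under the identification (dy ∧ dz, dz ∧ dx, dx ∧ dy) ↔ (e_x, e_y, e_z), the coefficients are exactly the components of curl F. Compute:
  ∂R/∂y - ∂Q/∂z = (x - 6*y) - (0) = x - 6*y
  ∂P/∂z - ∂R/∂x = (-4*z) - (y) = -y - 4*z
  ∂Q/∂x - ∂P/∂y = (2*x) - (0) = 2*x.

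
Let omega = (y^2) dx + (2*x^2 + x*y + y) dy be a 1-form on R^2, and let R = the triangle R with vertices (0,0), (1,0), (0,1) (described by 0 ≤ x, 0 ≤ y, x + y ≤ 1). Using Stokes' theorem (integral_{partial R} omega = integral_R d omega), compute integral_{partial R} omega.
integral_(partial R) omega = 1/2

Stokes: integral_partial_R omega = integral_R d omega with d omega = (∂Q/∂x - ∂P/∂y) dx ∧ dy.
  ∂Q/∂x = 4*x + y
  ∂P/∂y = 2*y
  integrand = ∂Q/∂x - ∂P/∂y = 4*x - y.
Integrating over R: integral_0^1 integral_0^{1-x} (4*x - y) dy dx = 1/2.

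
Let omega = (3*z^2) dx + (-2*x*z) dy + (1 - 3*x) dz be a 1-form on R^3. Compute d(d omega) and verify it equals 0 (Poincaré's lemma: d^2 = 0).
d(d omega) = 0

Step 1: d omega = sum_{i<j} (∂f_j/∂x_i - ∂f_i/∂x_j) dx_i ∧ dx_j:
  coeff of dx ∧ dy: -2*z
  coeff of dx ∧ dz: -6*z - 3
  coeff of dy ∧ dz: 2*x
Step 2: Apply d again to each 2-form coefficient. The only possible 3-form in R^3 is dx ∧ dy ∧ dz, with coefficient
  ∂(coeff of dy∧dz)/∂x - ∂(coeff of dx∧dz)/∂y + ∂(coeff of dx∧dy)/∂z
  = ∂/∂x (2*x) - ∂/∂y (-6*z - 3) + ∂/∂z (-2*z).
Each of these terms simplifies to sums of mixed partials that cancel in pairs. The result is 0 (by equality of mixed partials for smooth functions — Schwarz / Clairaut).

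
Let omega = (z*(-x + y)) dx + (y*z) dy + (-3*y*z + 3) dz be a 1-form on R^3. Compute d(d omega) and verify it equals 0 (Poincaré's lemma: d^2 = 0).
d(d omega) = 0

Step 1: d omega = sum_{i<j} (∂f_j/∂x_i - ∂f_i/∂x_j) dx_i ∧ dx_j:
  coeff of dx ∧ dy: -z
  coeff of dx ∧ dz: x - y
  coeff of dy ∧ dz: -y - 3*z
Step 2: Apply d again to each 2-form coefficient. The only possible 3-form in R^3 is dx ∧ dy ∧ dz, with coefficient
  ∂(coeff of dy∧dz)/∂x - ∂(coeff of dx∧dz)/∂y + ∂(coeff of dx∧dy)/∂z
  = ∂/∂x (-y - 3*z) - ∂/∂y (x - y) + ∂/∂z (-z).
Each of these terms simplifies to sums of mixed partials that cancel in pairs. The result is 0 (by equality of mixed partials for smooth functions — Schwarz / Clairaut).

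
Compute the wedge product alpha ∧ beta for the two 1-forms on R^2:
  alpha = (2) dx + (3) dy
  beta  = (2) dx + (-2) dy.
alpha ∧ beta = (-10) dx ∧ dy

Distribute the wedge, using dx_i ∧ dx_j = -dx_j ∧ dx_i and dx_i ∧ dx_i = 0. For each pair (i, j) with i < j, the coefficient of dx_i ∧ dx_j in alpha ∧ beta is (alpha_i * beta_j - alpha_j * beta_i). Collecting: alpha ∧ beta = (-10) dx ∧ dy.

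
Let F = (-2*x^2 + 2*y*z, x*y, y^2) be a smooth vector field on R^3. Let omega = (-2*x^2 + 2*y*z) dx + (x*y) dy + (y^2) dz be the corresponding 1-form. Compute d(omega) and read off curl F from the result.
d(omega) = (2*y) dy ∧ dz + (2*y) dz ∧ dx + (y - 2*z) dx ∧ dy; curl F = (2*y, 2*y, y - 2*z)

d omega = sum_{i<j} (∂f_j/∂x_i - ∂f_i/∂x_j) dx_i ∧ dx_j. Under the identification (dy ∧ dz, dz ∧ dx, dx ∧ dy) ↔ (e_x, e_y, e_z), the coefficients are exactly the components of curl F. Compute:
  ∂R/∂y - ∂Q/∂z = (2*y) - (0) = 2*y
  ∂P/∂z - ∂R/∂x = (2*y) - (0) = 2*y
  ∂Q/∂x - ∂P/∂y = (y) - (2*z) = y - 2*z.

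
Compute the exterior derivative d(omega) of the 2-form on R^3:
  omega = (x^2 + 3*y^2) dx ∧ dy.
d(omega) = 0

For a 2-form omega = sum_{i<j} g_{ij} dx_i ∧ dx_j, the exterior derivative is
  d(omega) = sum_{i<j} d(g_{ij}) ∧ dx_i ∧ dx_j = sum_{i<j, k} (∂g_{ij}/∂x_k) dx_k ∧ dx_i ∧ dx_j.
Expand each term, using dx_k ∧ dx_i ∧ dx_j = sgn(permutation) dx_{(a)} ∧ dx_{(b)} ∧ dx_{(c)} with (a < b < c) sorted:

Collecting like 3-forms: d(omega) = 0.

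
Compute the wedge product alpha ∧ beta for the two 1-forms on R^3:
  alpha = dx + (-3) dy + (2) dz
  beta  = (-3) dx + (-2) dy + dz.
alpha ∧ beta = (-11) dx ∧ dy + (7) dx ∧ dz + (1) dy ∧ dz

Distribute the wedge, using dx_i ∧ dx_j = -dx_j ∧ dx_i and dx_i ∧ dx_i = 0. For each pair (i, j) with i < j, the coefficient of dx_i ∧ dx_j in alpha ∧ beta is (alpha_i * beta_j - alpha_j * beta_i). Collecting: alpha ∧ beta = (-11) dx ∧ dy + (7) dx ∧ dz + (1) dy ∧ dz.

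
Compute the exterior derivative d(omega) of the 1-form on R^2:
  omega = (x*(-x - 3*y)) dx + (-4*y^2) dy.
d(omega) = (3*x) dx ∧ dy

For a 1-form omega = sum_i f_i dx_i, the exterior derivative is
  d(omega) = sum_{i < j} (∂f_j/∂x_i - ∂f_i/∂x_j) dx_i ∧ dx_j.
  coefficient of dx ∧ dy: ∂f_2/∂x - ∂f_1/∂y = ∂(-4*y^2)/∂x - ∂(x*(-x - 3*y))/∂y = 3*x
Assembling: d(omega) = (3*x) dx ∧ dy.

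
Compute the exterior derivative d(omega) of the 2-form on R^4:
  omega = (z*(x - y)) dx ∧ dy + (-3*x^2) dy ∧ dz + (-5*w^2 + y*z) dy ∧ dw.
d(omega) = (-5*x - y) dx ∧ dy ∧ dz + (-y) dy ∧ dz ∧ dw

For a 2-form omega = sum_{i<j} g_{ij} dx_i ∧ dx_j, the exterior derivative is
  d(omega) = sum_{i<j} d(g_{ij}) ∧ dx_i ∧ dx_j = sum_{i<j, k} (∂g_{ij}/∂x_k) dx_k ∧ dx_i ∧ dx_j.
Expand each term, using dx_k ∧ dx_i ∧ dx_j = sgn(permutation) dx_{(a)} ∧ dx_{(b)} ∧ dx_{(c)} with (a < b < c) sorted:
  d(z*(x - y)) includes (∂/∂z)(z*(x - y)) dz = (x - y) dz, which multiplied by dx ∧ dy gives (x - y) dx ∧ dy ∧ dz
  d(-3*x^2) includes (∂/∂x)(-3*x^2) dx = (-6*x) dx, which multiplied by dy ∧ dz gives (-6*x) dx ∧ dy ∧ dz
  d(-5*w^2 + y*z) includes (∂/∂z)(-5*w^2 + y*z) dz = (y) dz, which multiplied by dy ∧ dw gives (-y) dy ∧ dz ∧ dw
Collecting like 3-forms: d(omega) = (-5*x - y) dx ∧ dy ∧ dz + (-y) dy ∧ dz ∧ dw.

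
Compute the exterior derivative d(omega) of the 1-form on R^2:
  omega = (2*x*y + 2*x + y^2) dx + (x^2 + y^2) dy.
d(omega) = (-2*y) dx ∧ dy

For a 1-form omega = sum_i f_i dx_i, the exterior derivative is
  d(omega) = sum_{i < j} (∂f_j/∂x_i - ∂f_i/∂x_j) dx_i ∧ dx_j.
  coefficient of dx ∧ dy: ∂f_2/∂x - ∂f_1/∂y = ∂(x^2 + y^2)/∂x - ∂(2*x*y + 2*x + y^2)/∂y = -2*y
Assembling: d(omega) = (-2*y) dx ∧ dy.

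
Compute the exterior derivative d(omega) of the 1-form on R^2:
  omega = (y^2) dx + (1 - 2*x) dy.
d(omega) = (-2*y - 2) dx ∧ dy

For a 1-form omega = sum_i f_i dx_i, the exterior derivative is
  d(omega) = sum_{i < j} (∂f_j/∂x_i - ∂f_i/∂x_j) dx_i ∧ dx_j.
  coefficient of dx ∧ dy: ∂f_2/∂x - ∂f_1/∂y = ∂(1 - 2*x)/∂x - ∂(y^2)/∂y = -2*y - 2
Assembling: d(omega) = (-2*y - 2) dx ∧ dy.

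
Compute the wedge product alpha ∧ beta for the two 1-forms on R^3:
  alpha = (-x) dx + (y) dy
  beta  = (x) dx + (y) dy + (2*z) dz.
alpha ∧ beta = (-2*x*y) dx ∧ dy + (-2*x*z) dx ∧ dz + (2*y*z) dy ∧ dz

Distribute the wedge, using dx_i ∧ dx_j = -dx_j ∧ dx_i and dx_i ∧ dx_i = 0. For each pair (i, j) with i < j, the coefficient of dx_i ∧ dx_j in alpha ∧ beta is (alpha_i * beta_j - alpha_j * beta_i). Collecting: alpha ∧ beta = (-2*x*y) dx ∧ dy + (-2*x*z) dx ∧ dz + (2*y*z) dy ∧ dz.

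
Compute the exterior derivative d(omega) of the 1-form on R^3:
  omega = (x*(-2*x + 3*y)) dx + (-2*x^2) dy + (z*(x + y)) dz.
d(omega) = (-7*x) dx ∧ dy + (z) dx ∧ dz + (z) dy ∧ dz

For a 1-form omega = sum_i f_i dx_i, the exterior derivative is
  d(omega) = sum_{i < j} (∂f_j/∂x_i - ∂f_i/∂x_j) dx_i ∧ dx_j.
  coefficient of dx ∧ dy: ∂f_2/∂x - ∂f_1/∂y = ∂(-2*x^2)/∂x - ∂(x*(-2*x + 3*y))/∂y = -7*x
  coefficient of dx ∧ dz: ∂f_3/∂x - ∂f_1/∂z = ∂(z*(x + y))/∂x - ∂(x*(-2*x + 3*y))/∂z = z
  coefficient of dy ∧ dz: ∂f_3/∂y - ∂f_2/∂z = ∂(z*(x + y))/∂y - ∂(-2*x^2)/∂z = z
Assembling: d(omega) = (-7*x) dx ∧ dy + (z) dx ∧ dz + (z) dy ∧ dz.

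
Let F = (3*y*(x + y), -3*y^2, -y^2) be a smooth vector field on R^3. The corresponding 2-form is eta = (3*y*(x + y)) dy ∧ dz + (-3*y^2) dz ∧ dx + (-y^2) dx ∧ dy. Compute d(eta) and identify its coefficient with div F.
d(eta) = (-3*y) dx ∧ dy ∧ dz; div F = -3*y

For a 2-form in R^3 of the form above, applying d gives a 3-form with coefficient ∂P/∂x + ∂Q/∂y + ∂R/∂z:
  ∂P/∂x = 3*y
  ∂Q/∂y = -6*y
  ∂R/∂z = 0
Sum = -3*y, which is exactly div F.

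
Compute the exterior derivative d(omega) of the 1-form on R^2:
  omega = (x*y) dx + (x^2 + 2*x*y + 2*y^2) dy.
d(omega) = (x + 2*y) dx ∧ dy

For a 1-form omega = sum_i f_i dx_i, the exterior derivative is
  d(omega) = sum_{i < j} (∂f_j/∂x_i - ∂f_i/∂x_j) dx_i ∧ dx_j.
  coefficient of dx ∧ dy: ∂f_2/∂x - ∂f_1/∂y = ∂(x^2 + 2*x*y + 2*y^2)/∂x - ∂(x*y)/∂y = x + 2*y
Assembling: d(omega) = (x + 2*y) dx ∧ dy.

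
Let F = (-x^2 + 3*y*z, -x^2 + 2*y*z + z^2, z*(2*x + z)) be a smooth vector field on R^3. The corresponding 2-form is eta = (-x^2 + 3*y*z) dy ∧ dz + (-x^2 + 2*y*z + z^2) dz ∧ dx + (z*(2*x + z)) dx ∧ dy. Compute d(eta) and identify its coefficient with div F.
d(eta) = (4*z) dx ∧ dy ∧ dz; div F = 4*z

For a 2-form in R^3 of the form above, applying d gives a 3-form with coefficient ∂P/∂x + ∂Q/∂y + ∂R/∂z:
  ∂P/∂x = -2*x
  ∂Q/∂y = 2*z
  ∂R/∂z = 2*x + 2*z
Sum = 4*z, which is exactly div F.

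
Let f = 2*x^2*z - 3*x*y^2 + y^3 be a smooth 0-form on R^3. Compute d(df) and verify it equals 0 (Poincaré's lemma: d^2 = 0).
d(df) = 0

Step 1: df = sum_i (∂f/∂x_i) dx_i = (4*x*z - 3*y^2) dx + (3*y*(-2*x + y)) dy + (2*x^2) dz.
Step 2: Apply d again. Using the 1-form formula, the coefficient of dx ∧ dy in d(df) is ∂^2 f/∂x ∂y - ∂^2 f/∂y ∂x = (-6*y) - (-6*y) = 0 (equality of mixed partials for smooth f).
Similarly for dx ∧ dz and dy ∧ dz — all coefficients vanish. So d(df) = 0.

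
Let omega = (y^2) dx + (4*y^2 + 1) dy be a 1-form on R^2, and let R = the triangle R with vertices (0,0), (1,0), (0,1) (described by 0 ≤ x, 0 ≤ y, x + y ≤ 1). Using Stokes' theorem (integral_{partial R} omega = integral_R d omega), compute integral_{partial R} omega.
integral_(partial R) omega = -1/3

Stokes: integral_partial_R omega = integral_R d omega with d omega = (∂Q/∂x - ∂P/∂y) dx ∧ dy.
  ∂Q/∂x = 0
  ∂P/∂y = 2*y
  integrand = ∂Q/∂x - ∂P/∂y = -2*y.
Integrating over R: integral_0^1 integral_0^{1-x} (-2*y) dy dx = -1/3.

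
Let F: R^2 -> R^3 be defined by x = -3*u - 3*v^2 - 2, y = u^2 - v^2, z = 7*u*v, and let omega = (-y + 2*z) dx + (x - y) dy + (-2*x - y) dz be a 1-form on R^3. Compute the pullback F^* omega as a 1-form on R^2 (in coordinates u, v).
F^* omega = (-2*u^3 - 7*u^2*v - 3*u^2 - 4*u*v^2 - 4*u + 49*v^3 - 3*v^2 + 28*v) du + (-7*u^3 + 8*u^2*v + 42*u^2 - 35*u*v^2 + 6*u*v + 28*u - 2*v^3 + 4*v) dv

Using F^*(f dg) = (f ∘ F) d(g ∘ F), substitute each coordinate x_i by F_i(u, v) in f_i, and replace dx_i by d F_i = (∂F_i/∂u) du + (∂F_i/∂v) dv.
  For the x component: f_1(F) = -u^2 + 14*u*v + v^2; d F_1 = (-3) du + (-6*v) dv
  For the y component: f_2(F) = -u^2 - 3*u - 2*v^2 - 2; d F_2 = (2*u) du + (-2*v) dv
  For the z component: f_3(F) = -u^2 + 6*u + 7*v^2 + 4; d F_3 = (7*v) du + (7*u) dv
Combining and collecting du, dv coefficients:
  coeff of du: -2*u^3 - 7*u^2*v - 3*u^2 - 4*u*v^2 - 4*u + 49*v^3 - 3*v^2 + 28*v
  coeff of dv: -7*u^3 + 8*u^2*v + 42*u^2 - 35*u*v^2 + 6*u*v + 28*u - 2*v^3 + 4*v
F^* omega = (-2*u^3 - 7*u^2*v - 3*u^2 - 4*u*v^2 - 4*u + 49*v^3 - 3*v^2 + 28*v) du + (-7*u^3 + 8*u^2*v + 42*u^2 - 35*u*v^2 + 6*u*v + 28*u - 2*v^3 + 4*v) dv.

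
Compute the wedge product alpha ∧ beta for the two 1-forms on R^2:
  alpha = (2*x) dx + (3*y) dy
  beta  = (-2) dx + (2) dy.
alpha ∧ beta = (4*x + 6*y) dx ∧ dy

Distribute the wedge, using dx_i ∧ dx_j = -dx_j ∧ dx_i and dx_i ∧ dx_i = 0. For each pair (i, j) with i < j, the coefficient of dx_i ∧ dx_j in alpha ∧ beta is (alpha_i * beta_j - alpha_j * beta_i). Collecting: alpha ∧ beta = (4*x + 6*y) dx ∧ dy.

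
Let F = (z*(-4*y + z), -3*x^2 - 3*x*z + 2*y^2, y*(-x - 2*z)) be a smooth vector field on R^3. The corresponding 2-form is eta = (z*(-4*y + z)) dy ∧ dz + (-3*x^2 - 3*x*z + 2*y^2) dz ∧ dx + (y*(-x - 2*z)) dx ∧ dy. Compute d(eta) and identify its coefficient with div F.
d(eta) = (2*y) dx ∧ dy ∧ dz; div F = 2*y

For a 2-form in R^3 of the form above, applying d gives a 3-form with coefficient ∂P/∂x + ∂Q/∂y + ∂R/∂z:
  ∂P/∂x = 0
  ∂Q/∂y = 4*y
  ∂R/∂z = -2*y
Sum = 2*y, which is exactly div F.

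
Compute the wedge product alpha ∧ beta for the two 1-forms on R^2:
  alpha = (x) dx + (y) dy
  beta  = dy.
alpha ∧ beta = (x) dx ∧ dy

Distribute the wedge, using dx_i ∧ dx_j = -dx_j ∧ dx_i and dx_i ∧ dx_i = 0. For each pair (i, j) with i < j, the coefficient of dx_i ∧ dx_j in alpha ∧ beta is (alpha_i * beta_j - alpha_j * beta_i). Collecting: alpha ∧ beta = (x) dx ∧ dy.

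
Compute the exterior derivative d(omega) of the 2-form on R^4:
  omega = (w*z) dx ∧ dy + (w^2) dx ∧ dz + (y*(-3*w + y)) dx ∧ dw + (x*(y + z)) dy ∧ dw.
d(omega) = (w) dx ∧ dy ∧ dz + (3*w - y + 2*z) dx ∧ dy ∧ dw + (2*w) dx ∧ dz ∧ dw + (-x) dy ∧ dz ∧ dw

For a 2-form omega = sum_{i<j} g_{ij} dx_i ∧ dx_j, the exterior derivative is
  d(omega) = sum_{i<j} d(g_{ij}) ∧ dx_i ∧ dx_j = sum_{i<j, k} (∂g_{ij}/∂x_k) dx_k ∧ dx_i ∧ dx_j.
Expand each term, using dx_k ∧ dx_i ∧ dx_j = sgn(permutation) dx_{(a)} ∧ dx_{(b)} ∧ dx_{(c)} with (a < b < c) sorted:
  d(w*z) includes (∂/∂z)(w*z) dz = (w) dz, which multiplied by dx ∧ dy gives (w) dx ∧ dy ∧ dz
  d(w*z) includes (∂/∂w)(w*z) dw = (z) dw, which multiplied by dx ∧ dy gives (z) dx ∧ dy ∧ dw
  d(w^2) includes (∂/∂w)(w^2) dw = (2*w) dw, which multiplied by dx ∧ dz gives (2*w) dx ∧ dz ∧ dw
  d(y*(-3*w + y)) includes (∂/∂y)(y*(-3*w + y)) dy = (-3*w + 2*y) dy, which multiplied by dx ∧ dw gives (3*w - 2*y) dx ∧ dy ∧ dw
  d(x*(y + z)) includes (∂/∂x)(x*(y + z)) dx = (y + z) dx, which multiplied by dy ∧ dw gives (y + z) dx ∧ dy ∧ dw
  d(x*(y + z)) includes (∂/∂z)(x*(y + z)) dz = (x) dz, which multiplied by dy ∧ dw gives (-x) dy ∧ dz ∧ dw
Collecting like 3-forms: d(omega) = (w) dx ∧ dy ∧ dz + (3*w - y + 2*z) dx ∧ dy ∧ dw + (2*w) dx ∧ dz ∧ dw + (-x) dy ∧ dz ∧ dw.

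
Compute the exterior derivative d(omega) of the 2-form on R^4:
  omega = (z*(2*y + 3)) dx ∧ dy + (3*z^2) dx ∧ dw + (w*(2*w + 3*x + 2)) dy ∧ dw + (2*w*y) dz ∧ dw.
d(omega) = (2*y + 3) dx ∧ dy ∧ dz + (-6*z) dx ∧ dz ∧ dw + (3*w) dx ∧ dy ∧ dw + (2*w) dy ∧ dz ∧ dw

For a 2-form omega = sum_{i<j} g_{ij} dx_i ∧ dx_j, the exterior derivative is
  d(omega) = sum_{i<j} d(g_{ij}) ∧ dx_i ∧ dx_j = sum_{i<j, k} (∂g_{ij}/∂x_k) dx_k ∧ dx_i ∧ dx_j.
Expand each term, using dx_k ∧ dx_i ∧ dx_j = sgn(permutation) dx_{(a)} ∧ dx_{(b)} ∧ dx_{(c)} with (a < b < c) sorted:
  d(z*(2*y + 3)) includes (∂/∂z)(z*(2*y + 3)) dz = (2*y + 3) dz, which multiplied by dx ∧ dy gives (2*y + 3) dx ∧ dy ∧ dz
  d(3*z^2) includes (∂/∂z)(3*z^2) dz = (6*z) dz, which multiplied by dx ∧ dw gives (-6*z) dx ∧ dz ∧ dw
  d(w*(2*w + 3*x + 2)) includes (∂/∂x)(w*(2*w + 3*x + 2)) dx = (3*w) dx, which multiplied by dy ∧ dw gives (3*w) dx ∧ dy ∧ dw
  d(2*w*y) includes (∂/∂y)(2*w*y) dy = (2*w) dy, which multiplied by dz ∧ dw gives (2*w) dy ∧ dz ∧ dw
Collecting like 3-forms: d(omega) = (2*y + 3) dx ∧ dy ∧ dz + (-6*z) dx ∧ dz ∧ dw + (3*w) dx ∧ dy ∧ dw + (2*w) dy ∧ dz ∧ dw.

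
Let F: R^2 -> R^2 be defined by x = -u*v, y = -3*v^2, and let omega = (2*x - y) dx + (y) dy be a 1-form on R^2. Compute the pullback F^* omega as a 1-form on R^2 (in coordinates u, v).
F^* omega = (v^2*(2*u - 3*v)) du + (v*(2*u^2 - 3*u*v + 18*v^2)) dv

Using F^*(f dg) = (f ∘ F) d(g ∘ F), substitute each coordinate x_i by F_i(u, v) in f_i, and replace dx_i by d F_i = (∂F_i/∂u) du + (∂F_i/∂v) dv.
  For the x component: f_1(F) = v*(-2*u + 3*v); d F_1 = (-v) du + (-u) dv
  For the y component: f_2(F) = -3*v^2; d F_2 = (0) du + (-6*v) dv
Combining and collecting du, dv coefficients:
  coeff of du: v^2*(2*u - 3*v)
  coeff of dv: v*(2*u^2 - 3*u*v + 18*v^2)
F^* omega = (v^2*(2*u - 3*v)) du + (v*(2*u^2 - 3*u*v + 18*v^2)) dv.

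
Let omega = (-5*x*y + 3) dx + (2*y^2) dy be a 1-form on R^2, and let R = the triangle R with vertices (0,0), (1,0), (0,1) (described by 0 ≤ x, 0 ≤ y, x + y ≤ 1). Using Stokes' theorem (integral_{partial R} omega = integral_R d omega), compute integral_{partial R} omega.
integral_(partial R) omega = 5/6

Stokes: integral_partial_R omega = integral_R d omega with d omega = (∂Q/∂x - ∂P/∂y) dx ∧ dy.
  ∂Q/∂x = 0
  ∂P/∂y = -5*x
  integrand = ∂Q/∂x - ∂P/∂y = 5*x.
Integrating over R: integral_0^1 integral_0^{1-x} (5*x) dy dx = 5/6.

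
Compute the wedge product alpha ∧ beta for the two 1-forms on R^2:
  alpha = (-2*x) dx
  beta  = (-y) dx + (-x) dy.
alpha ∧ beta = (2*x^2) dx ∧ dy

Distribute the wedge, using dx_i ∧ dx_j = -dx_j ∧ dx_i and dx_i ∧ dx_i = 0. For each pair (i, j) with i < j, the coefficient of dx_i ∧ dx_j in alpha ∧ beta is (alpha_i * beta_j - alpha_j * beta_i). Collecting: alpha ∧ beta = (2*x^2) dx ∧ dy.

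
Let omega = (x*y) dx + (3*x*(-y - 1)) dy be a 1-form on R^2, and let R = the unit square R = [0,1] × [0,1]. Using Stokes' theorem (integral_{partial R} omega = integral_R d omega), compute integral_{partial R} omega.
integral_(partial R) omega = -5

Stokes: integral_partial_R omega = integral_R d omega with d omega = (∂Q/∂x - ∂P/∂y) dx ∧ dy.
  ∂Q/∂x = -3*y - 3
  ∂P/∂y = x
  integrand = ∂Q/∂x - ∂P/∂y = -x - 3*y - 3.
Integrating over R: integral_0^1 integral_0^1 (-x - 3*y - 3) dx dy = -5.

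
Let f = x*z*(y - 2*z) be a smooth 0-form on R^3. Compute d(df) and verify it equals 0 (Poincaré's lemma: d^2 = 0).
d(df) = 0

Step 1: df = sum_i (∂f/∂x_i) dx_i = (z*(y - 2*z)) dx + (x*z) dy + (x*(y - 4*z)) dz.
Step 2: Apply d again. Using the 1-form formula, the coefficient of dx ∧ dy in d(df) is ∂^2 f/∂x ∂y - ∂^2 f/∂y ∂x = (z) - (z) = 0 (equality of mixed partials for smooth f).
Similarly for dx ∧ dz and dy ∧ dz — all coefficients vanish. So d(df) = 0.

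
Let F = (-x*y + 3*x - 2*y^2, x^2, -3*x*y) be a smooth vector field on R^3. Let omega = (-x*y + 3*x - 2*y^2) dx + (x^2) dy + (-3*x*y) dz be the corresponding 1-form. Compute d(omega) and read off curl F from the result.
d(omega) = (-3*x) dy ∧ dz + (3*y) dz ∧ dx + (3*x + 4*y) dx ∧ dy; curl F = (-3*x, 3*y, 3*x + 4*y)

d omega = sum_{i<j} (∂f_j/∂x_i - ∂f_i/∂x_j) dx_i ∧ dx_j. Under the identification (dy ∧ dz, dz ∧ dx, dx ∧ dy) ↔ (e_x, e_y, e_z), the coefficients are exactly the components of curl F. Compute:
  ∂R/∂y - ∂Q/∂z = (-3*x) - (0) = -3*x
  ∂P/∂z - ∂R/∂x = (0) - (-3*y) = 3*y
  ∂Q/∂x - ∂P/∂y = (2*x) - (-x - 4*y) = 3*x + 4*y.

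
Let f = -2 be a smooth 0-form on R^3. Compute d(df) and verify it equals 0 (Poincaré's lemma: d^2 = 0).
d(df) = 0

Step 1: df = sum_i (∂f/∂x_i) dx_i = (0) dx + (0) dy + (0) dz.
Step 2: Apply d again. Using the 1-form formula, the coefficient of dx ∧ dy in d(df) is ∂^2 f/∂x ∂y - ∂^2 f/∂y ∂x = (0) - (0) = 0 (equality of mixed partials for smooth f).
Similarly for dx ∧ dz and dy ∧ dz — all coefficients vanish. So d(df) = 0.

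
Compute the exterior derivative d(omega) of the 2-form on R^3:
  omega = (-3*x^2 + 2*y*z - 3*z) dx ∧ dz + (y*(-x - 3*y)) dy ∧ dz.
d(omega) = (-y - 2*z) dx ∧ dy ∧ dz

For a 2-form omega = sum_{i<j} g_{ij} dx_i ∧ dx_j, the exterior derivative is
  d(omega) = sum_{i<j} d(g_{ij}) ∧ dx_i ∧ dx_j = sum_{i<j, k} (∂g_{ij}/∂x_k) dx_k ∧ dx_i ∧ dx_j.
Expand each term, using dx_k ∧ dx_i ∧ dx_j = sgn(permutation) dx_{(a)} ∧ dx_{(b)} ∧ dx_{(c)} with (a < b < c) sorted:
  d(-3*x^2 + 2*y*z - 3*z) includes (∂/∂y)(-3*x^2 + 2*y*z - 3*z) dy = (2*z) dy, which multiplied by dx ∧ dz gives (-2*z) dx ∧ dy ∧ dz
  d(y*(-x - 3*y)) includes (∂/∂x)(y*(-x - 3*y)) dx = (-y) dx, which multiplied by dy ∧ dz gives (-y) dx ∧ dy ∧ dz
Collecting like 3-forms: d(omega) = (-y - 2*z) dx ∧ dy ∧ dz.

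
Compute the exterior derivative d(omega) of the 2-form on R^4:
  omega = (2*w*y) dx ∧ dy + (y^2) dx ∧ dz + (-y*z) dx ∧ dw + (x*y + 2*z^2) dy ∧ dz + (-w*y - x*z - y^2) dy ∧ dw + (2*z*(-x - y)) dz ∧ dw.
d(omega) = (2*y) dx ∧ dy ∧ dw + (-y) dx ∧ dy ∧ dz + (y - 2*z) dx ∧ dz ∧ dw + (x - 2*z) dy ∧ dz ∧ dw

For a 2-form omega = sum_{i<j} g_{ij} dx_i ∧ dx_j, the exterior derivative is
  d(omega) = sum_{i<j} d(g_{ij}) ∧ dx_i ∧ dx_j = sum_{i<j, k} (∂g_{ij}/∂x_k) dx_k ∧ dx_i ∧ dx_j.
Expand each term, using dx_k ∧ dx_i ∧ dx_j = sgn(permutation) dx_{(a)} ∧ dx_{(b)} ∧ dx_{(c)} with (a < b < c) sorted:
  d(2*w*y) includes (∂/∂w)(2*w*y) dw = (2*y) dw, which multiplied by dx ∧ dy gives (2*y) dx ∧ dy ∧ dw
  d(y^2) includes (∂/∂y)(y^2) dy = (2*y) dy, which multiplied by dx ∧ dz gives (-2*y) dx ∧ dy ∧ dz
  d(-y*z) includes (∂/∂y)(-y*z) dy = (-z) dy, which multiplied by dx ∧ dw gives (z) dx ∧ dy ∧ dw
  d(-y*z) includes (∂/∂z)(-y*z) dz = (-y) dz, which multiplied by dx ∧ dw gives (y) dx ∧ dz ∧ dw
  d(x*y + 2*z^2) includes (∂/∂x)(x*y + 2*z^2) dx = (y) dx, which multiplied by dy ∧ dz gives (y) dx ∧ dy ∧ dz
  d(-w*y - x*z - y^2) includes (∂/∂x)(-w*y - x*z - y^2) dx = (-z) dx, which multiplied by dy ∧ dw gives (-z) dx ∧ dy ∧ dw
  d(-w*y - x*z - y^2) includes (∂/∂z)(-w*y - x*z - y^2) dz = (-x) dz, which multiplied by dy ∧ dw gives (x) dy ∧ dz ∧ dw
  d(2*z*(-x - y)) includes (∂/∂x)(2*z*(-x - y)) dx = (-2*z) dx, which multiplied by dz ∧ dw gives (-2*z) dx ∧ dz ∧ dw
  d(2*z*(-x - y)) includes (∂/∂y)(2*z*(-x - y)) dy = (-2*z) dy, which multiplied by dz ∧ dw gives (-2*z) dy ∧ dz ∧ dw
Collecting like 3-forms: d(omega) = (2*y) dx ∧ dy ∧ dw + (-y) dx ∧ dy ∧ dz + (y - 2*z) dx ∧ dz ∧ dw + (x - 2*z) dy ∧ dz ∧ dw.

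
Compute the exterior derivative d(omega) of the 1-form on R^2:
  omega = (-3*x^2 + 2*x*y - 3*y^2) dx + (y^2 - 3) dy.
d(omega) = (-2*x + 6*y) dx ∧ dy

For a 1-form omega = sum_i f_i dx_i, the exterior derivative is
  d(omega) = sum_{i < j} (∂f_j/∂x_i - ∂f_i/∂x_j) dx_i ∧ dx_j.
  coefficient of dx ∧ dy: ∂f_2/∂x - ∂f_1/∂y = ∂(y^2 - 3)/∂x - ∂(-3*x^2 + 2*x*y - 3*y^2)/∂y = -2*x + 6*y
Assembling: d(omega) = (-2*x + 6*y) dx ∧ dy.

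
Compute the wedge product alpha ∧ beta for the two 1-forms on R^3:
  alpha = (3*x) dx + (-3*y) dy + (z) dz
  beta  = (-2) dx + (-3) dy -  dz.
alpha ∧ beta = (-9*x - 6*y) dx ∧ dy + (-3*x + 2*z) dx ∧ dz + (3*y + 3*z) dy ∧ dz

Distribute the wedge, using dx_i ∧ dx_j = -dx_j ∧ dx_i and dx_i ∧ dx_i = 0. For each pair (i, j) with i < j, the coefficient of dx_i ∧ dx_j in alpha ∧ beta is (alpha_i * beta_j - alpha_j * beta_i). Collecting: alpha ∧ beta = (-9*x - 6*y) dx ∧ dy + (-3*x + 2*z) dx ∧ dz + (3*y + 3*z) dy ∧ dz.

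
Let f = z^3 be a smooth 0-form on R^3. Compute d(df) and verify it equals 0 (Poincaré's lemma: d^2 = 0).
d(df) = 0

Step 1: df = sum_i (∂f/∂x_i) dx_i = (0) dx + (0) dy + (3*z^2) dz.
Step 2: Apply d again. Using the 1-form formula, the coefficient of dx ∧ dy in d(df) is ∂^2 f/∂x ∂y - ∂^2 f/∂y ∂x = (0) - (0) = 0 (equality of mixed partials for smooth f).
Similarly for dx ∧ dz and dy ∧ dz — all coefficients vanish. So d(df) = 0.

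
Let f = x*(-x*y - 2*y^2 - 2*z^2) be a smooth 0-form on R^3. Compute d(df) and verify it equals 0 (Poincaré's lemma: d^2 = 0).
d(df) = 0

Step 1: df = sum_i (∂f/∂x_i) dx_i = (-2*x*y - 2*y^2 - 2*z^2) dx + (x*(-x - 4*y)) dy + (-4*x*z) dz.
Step 2: Apply d again. Using the 1-form formula, the coefficient of dx ∧ dy in d(df) is ∂^2 f/∂x ∂y - ∂^2 f/∂y ∂x = (-2*x - 4*y) - (-2*x - 4*y) = 0 (equality of mixed partials for smooth f).
Similarly for dx ∧ dz and dy ∧ dz — all coefficients vanish. So d(df) = 0.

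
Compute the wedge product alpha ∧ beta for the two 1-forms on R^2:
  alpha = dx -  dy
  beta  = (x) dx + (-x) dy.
alpha ∧ beta = 0

Distribute the wedge, using dx_i ∧ dx_j = -dx_j ∧ dx_i and dx_i ∧ dx_i = 0. For each pair (i, j) with i < j, the coefficient of dx_i ∧ dx_j in alpha ∧ beta is (alpha_i * beta_j - alpha_j * beta_i). Collecting: alpha ∧ beta = 0.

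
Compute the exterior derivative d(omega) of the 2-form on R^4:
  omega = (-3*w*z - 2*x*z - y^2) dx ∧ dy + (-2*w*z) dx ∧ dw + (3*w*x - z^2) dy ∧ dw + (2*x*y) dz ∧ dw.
d(omega) = (-3*w - 2*x) dx ∧ dy ∧ dz + (3*w - 3*z) dx ∧ dy ∧ dw + (2*w + 2*y) dx ∧ dz ∧ dw + (2*x + 2*z) dy ∧ dz ∧ dw

For a 2-form omega = sum_{i<j} g_{ij} dx_i ∧ dx_j, the exterior derivative is
  d(omega) = sum_{i<j} d(g_{ij}) ∧ dx_i ∧ dx_j = sum_{i<j, k} (∂g_{ij}/∂x_k) dx_k ∧ dx_i ∧ dx_j.
Expand each term, using dx_k ∧ dx_i ∧ dx_j = sgn(permutation) dx_{(a)} ∧ dx_{(b)} ∧ dx_{(c)} with (a < b < c) sorted:
  d(-3*w*z - 2*x*z - y^2) includes (∂/∂z)(-3*w*z - 2*x*z - y^2) dz = (-3*w - 2*x) dz, which multiplied by dx ∧ dy gives (-3*w - 2*x) dx ∧ dy ∧ dz
  d(-3*w*z - 2*x*z - y^2) includes (∂/∂w)(-3*w*z - 2*x*z - y^2) dw = (-3*z) dw, which multiplied by dx ∧ dy gives (-3*z) dx ∧ dy ∧ dw
  d(-2*w*z) includes (∂/∂z)(-2*w*z) dz = (-2*w) dz, which multiplied by dx ∧ dw gives (2*w) dx ∧ dz ∧ dw
  d(3*w*x - z^2) includes (∂/∂x)(3*w*x - z^2) dx = (3*w) dx, which multiplied by dy ∧ dw gives (3*w) dx ∧ dy ∧ dw
  d(3*w*x - z^2) includes (∂/∂z)(3*w*x - z^2) dz = (-2*z) dz, which multiplied by dy ∧ dw gives (2*z) dy ∧ dz ∧ dw
  d(2*x*y) includes (∂/∂x)(2*x*y) dx = (2*y) dx, which multiplied by dz ∧ dw gives (2*y) dx ∧ dz ∧ dw
  d(2*x*y) includes (∂/∂y)(2*x*y) dy = (2*x) dy, which multiplied by dz ∧ dw gives (2*x) dy ∧ dz ∧ dw
Collecting like 3-forms: d(omega) = (-3*w - 2*x) dx ∧ dy ∧ dz + (3*w - 3*z) dx ∧ dy ∧ dw + (2*w + 2*y) dx ∧ dz ∧ dw + (2*x + 2*z) dy ∧ dz ∧ dw.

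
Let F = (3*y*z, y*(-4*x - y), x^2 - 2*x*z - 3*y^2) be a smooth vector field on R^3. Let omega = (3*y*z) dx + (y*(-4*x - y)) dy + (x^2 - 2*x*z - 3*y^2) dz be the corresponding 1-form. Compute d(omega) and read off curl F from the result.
d(omega) = (-6*y) dy ∧ dz + (-2*x + 3*y + 2*z) dz ∧ dx + (-4*y - 3*z) dx ∧ dy; curl F = (-6*y, -2*x + 3*y + 2*z, -4*y - 3*z)

d omega = sum_{i<j} (∂f_j/∂x_i - ∂f_i/∂x_j) dx_i ∧ dx_j. Under the identification (dy ∧ dz, dz ∧ dx, dx ∧ dy) ↔ (e_x, e_y, e_z), the coefficients are exactly the components of curl F. Compute:
  ∂R/∂y - ∂Q/∂z = (-6*y) - (0) = -6*y
  ∂P/∂z - ∂R/∂x = (3*y) - (2*x - 2*z) = -2*x + 3*y + 2*z
  ∂Q/∂x - ∂P/∂y = (-4*y) - (3*z) = -4*y - 3*z.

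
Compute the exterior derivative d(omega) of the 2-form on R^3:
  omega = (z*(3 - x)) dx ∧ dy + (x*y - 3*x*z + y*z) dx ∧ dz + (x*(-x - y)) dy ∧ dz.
d(omega) = (-4*x - y - z + 3) dx ∧ dy ∧ dz

For a 2-form omega = sum_{i<j} g_{ij} dx_i ∧ dx_j, the exterior derivative is
  d(omega) = sum_{i<j} d(g_{ij}) ∧ dx_i ∧ dx_j = sum_{i<j, k} (∂g_{ij}/∂x_k) dx_k ∧ dx_i ∧ dx_j.
Expand each term, using dx_k ∧ dx_i ∧ dx_j = sgn(permutation) dx_{(a)} ∧ dx_{(b)} ∧ dx_{(c)} with (a < b < c) sorted:
  d(z*(3 - x)) includes (∂/∂z)(z*(3 - x)) dz = (3 - x) dz, which multiplied by dx ∧ dy gives (3 - x) dx ∧ dy ∧ dz
  d(x*y - 3*x*z + y*z) includes (∂/∂y)(x*y - 3*x*z + y*z) dy = (x + z) dy, which multiplied by dx ∧ dz gives (-x - z) dx ∧ dy ∧ dz
  d(x*(-x - y)) includes (∂/∂x)(x*(-x - y)) dx = (-2*x - y) dx, which multiplied by dy ∧ dz gives (-2*x - y) dx ∧ dy ∧ dz
Collecting like 3-forms: d(omega) = (-4*x - y - z + 3) dx ∧ dy ∧ dz.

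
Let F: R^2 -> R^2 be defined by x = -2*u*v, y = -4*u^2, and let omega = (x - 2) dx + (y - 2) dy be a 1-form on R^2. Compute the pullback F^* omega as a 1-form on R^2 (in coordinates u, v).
F^* omega = (32*u^3 + 4*u*v^2 + 16*u + 4*v) du + (4*u*(u*v + 1)) dv

Using F^*(f dg) = (f ∘ F) d(g ∘ F), substitute each coordinate x_i by F_i(u, v) in f_i, and replace dx_i by d F_i = (∂F_i/∂u) du + (∂F_i/∂v) dv.
  For the x component: f_1(F) = -2*u*v - 2; d F_1 = (-2*v) du + (-2*u) dv
  For the y component: f_2(F) = -4*u^2 - 2; d F_2 = (-8*u) du + (0) dv
Combining and collecting du, dv coefficients:
  coeff of du: 32*u^3 + 4*u*v^2 + 16*u + 4*v
  coeff of dv: 4*u*(u*v + 1)
F^* omega = (32*u^3 + 4*u*v^2 + 16*u + 4*v) du + (4*u*(u*v + 1)) dv.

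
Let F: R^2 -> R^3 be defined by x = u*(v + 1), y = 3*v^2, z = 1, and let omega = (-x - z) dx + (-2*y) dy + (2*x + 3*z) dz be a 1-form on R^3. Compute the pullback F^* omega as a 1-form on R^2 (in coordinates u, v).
F^* omega = (-u*v^2 - 2*u*v - u - v - 1) du + (-u^2*v - u^2 - u - 36*v^3) dv

Using F^*(f dg) = (f ∘ F) d(g ∘ F), substitute each coordinate x_i by F_i(u, v) in f_i, and replace dx_i by d F_i = (∂F_i/∂u) du + (∂F_i/∂v) dv.
  For the x component: f_1(F) = -u*v - u - 1; d F_1 = (v + 1) du + (u) dv
  For the y component: f_2(F) = -6*v^2; d F_2 = (0) du + (6*v) dv
  For the z component: f_3(F) = 2*u*v + 2*u + 3; d F_3 = (0) du + (0) dv
Combining and collecting du, dv coefficients:
  coeff of du: -u*v^2 - 2*u*v - u - v - 1
  coeff of dv: -u^2*v - u^2 - u - 36*v^3
F^* omega = (-u*v^2 - 2*u*v - u - v - 1) du + (-u^2*v - u^2 - u - 36*v^3) dv.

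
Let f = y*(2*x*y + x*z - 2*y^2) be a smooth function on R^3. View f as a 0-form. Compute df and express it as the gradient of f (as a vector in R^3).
df = (y*(2*y + z)) dx + (4*x*y + x*z - 6*y^2) dy + (x*y) dz; grad f = (y*(2*y + z), 4*x*y + x*z - 6*y^2, x*y)

For a 0-form f, d f = (∂f/∂x) dx + (∂f/∂y) dy + (∂f/∂z) dz. The components of the vector representation are exactly the entries of grad f in Cartesian coordinates:
  ∂f/∂x = y*(2*y + z)
  ∂f/∂y = 4*x*y + x*z - 6*y^2
  ∂f/∂z = x*y.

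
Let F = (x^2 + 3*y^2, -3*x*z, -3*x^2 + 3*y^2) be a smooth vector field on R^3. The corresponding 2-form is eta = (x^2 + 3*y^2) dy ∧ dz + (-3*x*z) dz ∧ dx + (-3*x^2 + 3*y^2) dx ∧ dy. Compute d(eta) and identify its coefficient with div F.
d(eta) = (2*x) dx ∧ dy ∧ dz; div F = 2*x

For a 2-form in R^3 of the form above, applying d gives a 3-form with coefficient ∂P/∂x + ∂Q/∂y + ∂R/∂z:
  ∂P/∂x = 2*x
  ∂Q/∂y = 0
  ∂R/∂z = 0
Sum = 2*x, which is exactly div F.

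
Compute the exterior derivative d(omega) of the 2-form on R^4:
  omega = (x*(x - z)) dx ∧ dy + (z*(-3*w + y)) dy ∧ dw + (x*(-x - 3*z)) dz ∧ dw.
d(omega) = (-x) dx ∧ dy ∧ dz + (3*w - y) dy ∧ dz ∧ dw + (-2*x - 3*z) dx ∧ dz ∧ dw

For a 2-form omega = sum_{i<j} g_{ij} dx_i ∧ dx_j, the exterior derivative is
  d(omega) = sum_{i<j} d(g_{ij}) ∧ dx_i ∧ dx_j = sum_{i<j, k} (∂g_{ij}/∂x_k) dx_k ∧ dx_i ∧ dx_j.
Expand each term, using dx_k ∧ dx_i ∧ dx_j = sgn(permutation) dx_{(a)} ∧ dx_{(b)} ∧ dx_{(c)} with (a < b < c) sorted:
  d(x*(x - z)) includes (∂/∂z)(x*(x - z)) dz = (-x) dz, which multiplied by dx ∧ dy gives (-x) dx ∧ dy ∧ dz
  d(z*(-3*w + y)) includes (∂/∂z)(z*(-3*w + y)) dz = (-3*w + y) dz, which multiplied by dy ∧ dw gives (3*w - y) dy ∧ dz ∧ dw
  d(x*(-x - 3*z)) includes (∂/∂x)(x*(-x - 3*z)) dx = (-2*x - 3*z) dx, which multiplied by dz ∧ dw gives (-2*x - 3*z) dx ∧ dz ∧ dw
Collecting like 3-forms: d(omega) = (-x) dx ∧ dy ∧ dz + (3*w - y) dy ∧ dz ∧ dw + (-2*x - 3*z) dx ∧ dz ∧ dw.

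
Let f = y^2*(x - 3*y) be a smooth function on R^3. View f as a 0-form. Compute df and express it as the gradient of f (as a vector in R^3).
df = (y^2) dx + (y*(2*x - 9*y)) dy + (0) dz; grad f = (y^2, y*(2*x - 9*y), 0)

For a 0-form f, d f = (∂f/∂x) dx + (∂f/∂y) dy + (∂f/∂z) dz. The components of the vector representation are exactly the entries of grad f in Cartesian coordinates:
  ∂f/∂x = y^2
  ∂f/∂y = y*(2*x - 9*y)
  ∂f/∂z = 0.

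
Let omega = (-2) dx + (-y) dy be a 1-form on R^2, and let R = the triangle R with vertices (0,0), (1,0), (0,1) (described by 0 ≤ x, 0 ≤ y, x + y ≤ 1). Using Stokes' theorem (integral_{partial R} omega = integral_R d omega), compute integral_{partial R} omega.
integral_(partial R) omega = 0

Stokes: integral_partial_R omega = integral_R d omega with d omega = (∂Q/∂x - ∂P/∂y) dx ∧ dy.
  ∂Q/∂x = 0
  ∂P/∂y = 0
  integrand = ∂Q/∂x - ∂P/∂y = 0.
Integrating over R: integral_0^1 integral_0^{1-x} (0) dy dx = 0.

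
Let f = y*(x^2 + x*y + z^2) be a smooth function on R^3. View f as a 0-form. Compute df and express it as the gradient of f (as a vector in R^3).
df = (y*(2*x + y)) dx + (x^2 + 2*x*y + z^2) dy + (2*y*z) dz; grad f = (y*(2*x + y), x^2 + 2*x*y + z^2, 2*y*z)

For a 0-form f, d f = (∂f/∂x) dx + (∂f/∂y) dy + (∂f/∂z) dz. The components of the vector representation are exactly the entries of grad f in Cartesian coordinates:
  ∂f/∂x = y*(2*x + y)
  ∂f/∂y = x^2 + 2*x*y + z^2
  ∂f/∂z = 2*y*z.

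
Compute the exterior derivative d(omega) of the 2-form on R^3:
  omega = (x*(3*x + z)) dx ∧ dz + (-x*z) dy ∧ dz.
d(omega) = (-z) dx ∧ dy ∧ dz

For a 2-form omega = sum_{i<j} g_{ij} dx_i ∧ dx_j, the exterior derivative is
  d(omega) = sum_{i<j} d(g_{ij}) ∧ dx_i ∧ dx_j = sum_{i<j, k} (∂g_{ij}/∂x_k) dx_k ∧ dx_i ∧ dx_j.
Expand each term, using dx_k ∧ dx_i ∧ dx_j = sgn(permutation) dx_{(a)} ∧ dx_{(b)} ∧ dx_{(c)} with (a < b < c) sorted:
  d(-x*z) includes (∂/∂x)(-x*z) dx = (-z) dx, which multiplied by dy ∧ dz gives (-z) dx ∧ dy ∧ dz
Collecting like 3-forms: d(omega) = (-z) dx ∧ dy ∧ dz.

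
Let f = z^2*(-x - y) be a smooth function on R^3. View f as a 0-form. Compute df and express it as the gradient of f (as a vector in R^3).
df = (-z^2) dx + (-z^2) dy + (2*z*(-x - y)) dz; grad f = (-z^2, -z^2, 2*z*(-x - y))

For a 0-form f, d f = (∂f/∂x) dx + (∂f/∂y) dy + (∂f/∂z) dz. The components of the vector representation are exactly the entries of grad f in Cartesian coordinates:
  ∂f/∂x = -z^2
  ∂f/∂y = -z^2
  ∂f/∂z = 2*z*(-x - y).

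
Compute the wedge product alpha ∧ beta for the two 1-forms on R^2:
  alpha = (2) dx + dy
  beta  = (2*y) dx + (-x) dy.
alpha ∧ beta = (-2*x - 2*y) dx ∧ dy

Distribute the wedge, using dx_i ∧ dx_j = -dx_j ∧ dx_i and dx_i ∧ dx_i = 0. For each pair (i, j) with i < j, the coefficient of dx_i ∧ dx_j in alpha ∧ beta is (alpha_i * beta_j - alpha_j * beta_i). Collecting: alpha ∧ beta = (-2*x - 2*y) dx ∧ dy.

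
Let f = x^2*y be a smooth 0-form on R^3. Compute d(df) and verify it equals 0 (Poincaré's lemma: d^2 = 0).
d(df) = 0

Step 1: df = sum_i (∂f/∂x_i) dx_i = (2*x*y) dx + (x^2) dy + (0) dz.
Step 2: Apply d again. Using the 1-form formula, the coefficient of dx ∧ dy in d(df) is ∂^2 f/∂x ∂y - ∂^2 f/∂y ∂x = (2*x) - (2*x) = 0 (equality of mixed partials for smooth f).
Similarly for dx ∧ dz and dy ∧ dz — all coefficients vanish. So d(df) = 0.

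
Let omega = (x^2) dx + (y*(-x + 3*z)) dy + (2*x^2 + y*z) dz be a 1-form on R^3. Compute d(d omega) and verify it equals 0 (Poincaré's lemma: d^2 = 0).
d(d omega) = 0

Step 1: d omega = sum_{i<j} (∂f_j/∂x_i - ∂f_i/∂x_j) dx_i ∧ dx_j:
  coeff of dx ∧ dy: -y
  coeff of dx ∧ dz: 4*x
  coeff of dy ∧ dz: -3*y + z
Step 2: Apply d again to each 2-form coefficient. The only possible 3-form in R^3 is dx ∧ dy ∧ dz, with coefficient
  ∂(coeff of dy∧dz)/∂x - ∂(coeff of dx∧dz)/∂y + ∂(coeff of dx∧dy)/∂z
  = ∂/∂x (-3*y + z) - ∂/∂y (4*x) + ∂/∂z (-y).
Each of these terms simplifies to sums of mixed partials that cancel in pairs. The result is 0 (by equality of mixed partials for smooth functions — Schwarz / Clairaut).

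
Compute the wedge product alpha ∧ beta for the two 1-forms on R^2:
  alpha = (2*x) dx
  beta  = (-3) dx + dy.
alpha ∧ beta = (2*x) dx ∧ dy

Distribute the wedge, using dx_i ∧ dx_j = -dx_j ∧ dx_i and dx_i ∧ dx_i = 0. For each pair (i, j) with i < j, the coefficient of dx_i ∧ dx_j in alpha ∧ beta is (alpha_i * beta_j - alpha_j * beta_i). Collecting: alpha ∧ beta = (2*x) dx ∧ dy.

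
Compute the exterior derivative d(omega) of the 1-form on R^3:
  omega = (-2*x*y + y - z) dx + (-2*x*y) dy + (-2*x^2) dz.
d(omega) = (2*x - 2*y - 1) dx ∧ dy + (1 - 4*x) dx ∧ dz

For a 1-form omega = sum_i f_i dx_i, the exterior derivative is
  d(omega) = sum_{i < j} (∂f_j/∂x_i - ∂f_i/∂x_j) dx_i ∧ dx_j.
  coefficient of dx ∧ dy: ∂f_2/∂x - ∂f_1/∂y = ∂(-2*x*y)/∂x - ∂(-2*x*y + y - z)/∂y = 2*x - 2*y - 1
  coefficient of dx ∧ dz: ∂f_3/∂x - ∂f_1/∂z = ∂(-2*x^2)/∂x - ∂(-2*x*y + y - z)/∂z = 1 - 4*x
Assembling: d(omega) = (2*x - 2*y - 1) dx ∧ dy + (1 - 4*x) dx ∧ dz.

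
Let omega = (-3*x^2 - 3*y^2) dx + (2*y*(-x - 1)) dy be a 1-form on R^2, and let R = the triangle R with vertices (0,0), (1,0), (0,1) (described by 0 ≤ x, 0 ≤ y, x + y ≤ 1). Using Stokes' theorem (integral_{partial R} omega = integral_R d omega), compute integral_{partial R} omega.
integral_(partial R) omega = 2/3

Stokes: integral_partial_R omega = integral_R d omega with d omega = (∂Q/∂x - ∂P/∂y) dx ∧ dy.
  ∂Q/∂x = -2*y
  ∂P/∂y = -6*y
  integrand = ∂Q/∂x - ∂P/∂y = 4*y.
Integrating over R: integral_0^1 integral_0^{1-x} (4*y) dy dx = 2/3.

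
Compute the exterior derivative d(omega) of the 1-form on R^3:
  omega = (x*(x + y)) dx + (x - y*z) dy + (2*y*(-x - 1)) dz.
d(omega) = (1 - x) dx ∧ dy + (-2*y) dx ∧ dz + (-2*x + y - 2) dy ∧ dz

For a 1-form omega = sum_i f_i dx_i, the exterior derivative is
  d(omega) = sum_{i < j} (∂f_j/∂x_i - ∂f_i/∂x_j) dx_i ∧ dx_j.
  coefficient of dx ∧ dy: ∂f_2/∂x - ∂f_1/∂y = ∂(x - y*z)/∂x - ∂(x*(x + y))/∂y = 1 - x
  coefficient of dx ∧ dz: ∂f_3/∂x - ∂f_1/∂z = ∂(2*y*(-x - 1))/∂x - ∂(x*(x + y))/∂z = -2*y
  coefficient of dy ∧ dz: ∂f_3/∂y - ∂f_2/∂z = ∂(2*y*(-x - 1))/∂y - ∂(x - y*z)/∂z = -2*x + y - 2
Assembling: d(omega) = (1 - x) dx ∧ dy + (-2*y) dx ∧ dz + (-2*x + y - 2) dy ∧ dz.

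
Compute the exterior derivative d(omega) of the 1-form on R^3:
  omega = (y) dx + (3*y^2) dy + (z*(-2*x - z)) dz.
d(omega) = (-1) dx ∧ dy + (-2*z) dx ∧ dz

For a 1-form omega = sum_i f_i dx_i, the exterior derivative is
  d(omega) = sum_{i < j} (∂f_j/∂x_i - ∂f_i/∂x_j) dx_i ∧ dx_j.
  coefficient of dx ∧ dy: ∂f_2/∂x - ∂f_1/∂y = ∂(3*y^2)/∂x - ∂(y)/∂y = -1
  coefficient of dx ∧ dz: ∂f_3/∂x - ∂f_1/∂z = ∂(z*(-2*x - z))/∂x - ∂(y)/∂z = -2*z
Assembling: d(omega) = (-1) dx ∧ dy + (-2*z) dx ∧ dz.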